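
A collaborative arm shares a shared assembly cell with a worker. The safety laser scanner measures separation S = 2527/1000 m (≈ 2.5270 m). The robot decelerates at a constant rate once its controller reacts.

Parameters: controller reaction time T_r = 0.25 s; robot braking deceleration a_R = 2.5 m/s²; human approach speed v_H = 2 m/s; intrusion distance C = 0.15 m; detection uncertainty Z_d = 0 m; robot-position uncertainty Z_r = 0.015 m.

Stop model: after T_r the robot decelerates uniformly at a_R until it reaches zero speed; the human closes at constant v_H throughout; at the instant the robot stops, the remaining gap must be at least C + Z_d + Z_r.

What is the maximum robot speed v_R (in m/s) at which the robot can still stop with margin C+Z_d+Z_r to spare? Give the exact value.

v_R_max = 7/5 m/s = 1.4000 m/s

at the boundary: (1/5)·v² + (21/20)·v + (-931/500) = 0
  disc = (21/20)² − 4·(1/5)·(-931/500) = 25921/10000 ; √disc = 161/100
  v_R = (−(21/20) + 161/100) / (2·(1/5)) = 7/5 m/s
check:
braking lasts T_s = (7/5)/(5/2) = 0.5600 s
robot covers v_R·T_r = 1.4000·0.2500 = 0.3500 m before braking
robot covers 1.4000·0.5600 − ½·2.5000·0.5600² = 0.3920 m while stopping
human over T_r+T_s: 2.0000·(0.2500+0.5600) = 1.6200 m
residual clearance needed = 0.1500+0.0000+0.0150 = 0.1650 m
sum ≈ 0.3500+0.3920+1.6200+0.1650 ≈ 2.5270 m = S ✓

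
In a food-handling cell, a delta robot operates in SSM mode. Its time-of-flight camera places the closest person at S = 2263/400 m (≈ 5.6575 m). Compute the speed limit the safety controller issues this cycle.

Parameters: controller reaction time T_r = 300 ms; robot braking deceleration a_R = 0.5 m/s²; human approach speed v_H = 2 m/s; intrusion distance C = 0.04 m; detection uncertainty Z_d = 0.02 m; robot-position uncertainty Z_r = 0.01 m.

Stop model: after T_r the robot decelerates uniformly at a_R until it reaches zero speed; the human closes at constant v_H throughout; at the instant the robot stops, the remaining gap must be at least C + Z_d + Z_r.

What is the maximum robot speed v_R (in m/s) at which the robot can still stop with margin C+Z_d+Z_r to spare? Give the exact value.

v_R_max = 19/20 m/s = 0.9500 m/s

collect terms ⇒ (1)·v_R² + (43/10)·v_R + (-399/80) = 0
  disc = (43/10)² − 4·(1)·(-399/80) = 961/25 ; √disc = 31/5
  v_R = (−(43/10) + 31/5) / (2·(1)) = 19/20 m/s
check:
stop time T_s = (19/20)/(1/2) = 1.9000 s
robot in T_r: 0.9500·0.3000 = 0.2850 m
robot under decel: 0.9500²/(2·0.5000) = 0.9025 m
human closes 2.0000·2.2000 = 4.4000 m
residual clearance needed = 0.0400+0.0200+0.0100 = 0.0700 m
sum ≈ 0.2850+0.9025+4.4000+0.0700 ≈ 5.6575 m = S ✓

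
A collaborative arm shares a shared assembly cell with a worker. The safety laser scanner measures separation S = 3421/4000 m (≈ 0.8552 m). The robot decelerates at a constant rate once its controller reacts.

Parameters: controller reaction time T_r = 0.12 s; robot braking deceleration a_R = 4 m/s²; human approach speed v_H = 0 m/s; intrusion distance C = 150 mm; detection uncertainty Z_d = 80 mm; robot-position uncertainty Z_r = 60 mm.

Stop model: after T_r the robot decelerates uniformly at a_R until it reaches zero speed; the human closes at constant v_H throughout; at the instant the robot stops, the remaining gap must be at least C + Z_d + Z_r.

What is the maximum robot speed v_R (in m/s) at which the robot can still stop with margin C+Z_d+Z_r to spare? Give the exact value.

v_R_max = 17/10 m/s = 1.7000 m/s

collect terms ⇒ (1/8)·v_R² + (3/25)·v_R + (-2261/4000) = 0
  disc = (3/25)² − 4·(1/8)·(-2261/4000) = 11881/40000 ; √disc = 109/200
  v_R = (−(3/25) + 109/200) / (2·(1/8)) = 17/10 m/s
check:
braking lasts T_s = (17/10)/4 = 0.4250 s
robot in T_r: 1.7000·0.1200 = 0.2040 m
robot covers 1.7000·0.4250 − ½·4.0000·0.4250² = 0.3613 m while stopping
person approaches 0.0000·(0.1200+0.4250) = 0.0000 m
residual clearance needed = 0.1500+0.0800+0.0600 = 0.2900 m
sum ≈ 0.2040+0.3613+0.0000+0.2900 ≈ 0.8552 m = S ✓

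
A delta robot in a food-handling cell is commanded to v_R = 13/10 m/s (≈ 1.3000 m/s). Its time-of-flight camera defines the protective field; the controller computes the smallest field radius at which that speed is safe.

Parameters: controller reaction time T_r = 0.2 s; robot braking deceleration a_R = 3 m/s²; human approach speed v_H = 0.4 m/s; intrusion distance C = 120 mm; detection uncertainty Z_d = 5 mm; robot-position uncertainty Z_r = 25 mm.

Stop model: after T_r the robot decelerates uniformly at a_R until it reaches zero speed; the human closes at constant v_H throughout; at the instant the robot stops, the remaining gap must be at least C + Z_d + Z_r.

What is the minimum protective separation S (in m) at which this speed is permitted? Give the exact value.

S_min = 189/200 m = 0.9450 m

braking lasts T_s = (13/10)/3 = 0.4333 s
robot covers v_R·T_r = 1.3000·0.2000 = 0.2600 m before braking
braking distance = 1.3000²/(2·3.0000) = 0.2817 m
person approaches 0.4000·(0.2000+0.4333) = 0.2533 m
residual clearance needed = 0.1200+0.0050+0.0250 = 0.1500 m
S_min ≈ 0.2600+0.2817+0.2533+0.1500  ⇒  S_min = 189/200 m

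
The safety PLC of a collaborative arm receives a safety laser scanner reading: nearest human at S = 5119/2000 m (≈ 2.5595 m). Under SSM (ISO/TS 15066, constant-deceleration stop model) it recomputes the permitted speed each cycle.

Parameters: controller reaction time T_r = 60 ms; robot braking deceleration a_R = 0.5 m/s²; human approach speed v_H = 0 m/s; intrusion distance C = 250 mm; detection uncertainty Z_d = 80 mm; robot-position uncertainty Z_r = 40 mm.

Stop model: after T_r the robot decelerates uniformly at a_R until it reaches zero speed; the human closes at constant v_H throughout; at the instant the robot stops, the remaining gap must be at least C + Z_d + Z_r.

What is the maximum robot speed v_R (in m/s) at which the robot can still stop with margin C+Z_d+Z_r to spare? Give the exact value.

v_R_max = 29/20 m/s = 1.4500 m/s

quadratic (1)·v² + (3/50)·v + (-4379/2000) = 0
  disc = (3/50)² − 4·(1)·(-4379/2000) = 5476/625 ; √disc = 74/25
  v_R = (−(3/50) + 74/25) / (2·(1)) = 29/20 m/s
check:
stop time T_s = (29/20)/(1/2) = 2.9000 s
reaction-phase robot travel = 1.4500·0.0600 = 0.0870 m
robot under decel: 1.4500²/(2·0.5000) = 2.1025 m
human over T_r+T_s: 0.0000·(0.0600+2.9000) = 0.0000 m
margins: 0.2500+0.0800+0.0400 = 0.3700 m
sum ≈ 0.0870+2.1025+0.0000+0.3700 ≈ 2.5595 m = S ✓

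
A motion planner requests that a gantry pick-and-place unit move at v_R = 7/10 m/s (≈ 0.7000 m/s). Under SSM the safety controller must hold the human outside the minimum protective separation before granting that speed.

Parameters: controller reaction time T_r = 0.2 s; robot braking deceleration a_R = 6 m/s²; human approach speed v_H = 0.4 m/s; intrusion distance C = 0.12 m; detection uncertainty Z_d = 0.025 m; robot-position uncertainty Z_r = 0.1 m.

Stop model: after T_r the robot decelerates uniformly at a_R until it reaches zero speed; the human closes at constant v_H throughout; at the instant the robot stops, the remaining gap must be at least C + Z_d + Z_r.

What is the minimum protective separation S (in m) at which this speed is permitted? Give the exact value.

T_s = v_R/a_R = (7/10)/6 = 0.1167 s
robot covers v_R·T_r = 0.7000·0.2000 = 0.1400 m before braking
robot covers 0.7000·0.1167 − ½·6.0000·0.1167² = 0.0408 m while stopping
human closes 0.4000·0.3167 = 0.1267 m
residual clearance needed = 0.1200+0.0250+0.1000 = 0.2450 m
S_min ≈ 0.1400+0.0408+0.1267+0.2450  ⇒  S_min = 221/400 m

S_min = 221/400 m = 0.5525 m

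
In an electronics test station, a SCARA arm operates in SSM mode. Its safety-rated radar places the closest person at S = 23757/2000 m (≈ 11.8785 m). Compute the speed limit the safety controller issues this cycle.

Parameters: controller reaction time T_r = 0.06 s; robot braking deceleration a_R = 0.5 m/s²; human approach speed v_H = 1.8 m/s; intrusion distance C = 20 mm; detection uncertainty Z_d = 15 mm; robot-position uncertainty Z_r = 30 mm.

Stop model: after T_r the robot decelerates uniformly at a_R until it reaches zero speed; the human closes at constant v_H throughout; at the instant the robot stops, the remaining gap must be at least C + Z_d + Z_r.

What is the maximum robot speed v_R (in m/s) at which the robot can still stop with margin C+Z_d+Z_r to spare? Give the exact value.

v_R_max = 41/20 m/s = 2.0500 m/s

quadratic (1)·v² + (183/50)·v + (-23411/2000) = 0
  disc = (183/50)² − 4·(1)·(-23411/2000) = 37636/625 ; √disc = 194/25
  v_R = (−(183/50) + 194/25) / (2·(1)) = 41/20 m/s
check:
T_s = v_R/a_R = (41/20)/(1/2) = 4.1000 s
robot covers v_R·T_r = 2.0500·0.0600 = 0.1230 m before braking
braking distance = 2.0500²/(2·0.5000) = 4.2025 m
human over T_r+T_s: 1.8000·(0.0600+4.1000) = 7.4880 m
C+Z_d+Z_r = 0.0200+0.0150+0.0300 = 0.0650 m
sum ≈ 0.1230+4.2025+7.4880+0.0650 ≈ 11.8785 m = S ✓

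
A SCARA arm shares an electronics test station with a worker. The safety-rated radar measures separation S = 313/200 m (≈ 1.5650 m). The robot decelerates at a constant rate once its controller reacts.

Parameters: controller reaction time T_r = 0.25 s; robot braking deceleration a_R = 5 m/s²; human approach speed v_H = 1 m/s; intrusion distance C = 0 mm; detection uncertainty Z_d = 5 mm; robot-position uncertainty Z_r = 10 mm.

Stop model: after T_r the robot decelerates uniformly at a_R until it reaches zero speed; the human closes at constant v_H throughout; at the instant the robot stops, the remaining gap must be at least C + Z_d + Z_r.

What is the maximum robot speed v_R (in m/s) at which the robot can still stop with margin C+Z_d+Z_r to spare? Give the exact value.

v_R_max = 2 m/s = 2.0000 m/s

at the boundary: (1/10)·v² + (9/20)·v + (-13/10) = 0
  disc = (9/20)² − 4·(1/10)·(-13/10) = 289/400 ; √disc = 17/20
  v_R = (−(9/20) + 17/20) / (2·(1/10)) = 2 m/s
check:
stop time T_s = 2/5 = 0.4000 s
robot covers v_R·T_r = 2.0000·0.2500 = 0.5000 m before braking
braking distance = 2.0000²/(2·5.0000) = 0.4000 m
human over T_r+T_s: 1.0000·(0.2500+0.4000) = 0.6500 m
C+Z_d+Z_r = 0.0000+0.0050+0.0100 = 0.0150 m
sum ≈ 0.5000+0.4000+0.6500+0.0150 ≈ 1.5650 m = S ✓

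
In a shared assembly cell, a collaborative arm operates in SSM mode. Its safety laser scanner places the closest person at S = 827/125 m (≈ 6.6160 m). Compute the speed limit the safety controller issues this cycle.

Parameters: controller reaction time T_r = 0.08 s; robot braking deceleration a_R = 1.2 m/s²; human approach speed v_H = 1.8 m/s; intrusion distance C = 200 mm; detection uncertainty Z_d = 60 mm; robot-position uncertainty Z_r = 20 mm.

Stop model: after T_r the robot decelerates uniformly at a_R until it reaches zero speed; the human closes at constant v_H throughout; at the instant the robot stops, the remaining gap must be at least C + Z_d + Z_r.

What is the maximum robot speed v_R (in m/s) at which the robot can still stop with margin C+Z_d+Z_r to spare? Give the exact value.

v_R_max = 12/5 m/s = 2.4000 m/s

quadratic (5/12)·v² + (79/50)·v + (-774/125) = 0
  disc = (79/50)² − 4·(5/12)·(-774/125) = 32041/2500 ; √disc = 179/50
  v_R = (−(79/50) + 179/50) / (2·(5/12)) = 12/5 m/s
check:
stop time T_s = (12/5)/(6/5) = 2.0000 s
reaction-phase robot travel = 2.4000·0.0800 = 0.1920 m
robot under decel: 2.4000²/(2·1.2000) = 2.4000 m
human over T_r+T_s: 1.8000·(0.0800+2.0000) = 3.7440 m
C+Z_d+Z_r = 0.2000+0.0600+0.0200 = 0.2800 m
sum ≈ 0.1920+2.4000+3.7440+0.2800 ≈ 6.6160 m = S ✓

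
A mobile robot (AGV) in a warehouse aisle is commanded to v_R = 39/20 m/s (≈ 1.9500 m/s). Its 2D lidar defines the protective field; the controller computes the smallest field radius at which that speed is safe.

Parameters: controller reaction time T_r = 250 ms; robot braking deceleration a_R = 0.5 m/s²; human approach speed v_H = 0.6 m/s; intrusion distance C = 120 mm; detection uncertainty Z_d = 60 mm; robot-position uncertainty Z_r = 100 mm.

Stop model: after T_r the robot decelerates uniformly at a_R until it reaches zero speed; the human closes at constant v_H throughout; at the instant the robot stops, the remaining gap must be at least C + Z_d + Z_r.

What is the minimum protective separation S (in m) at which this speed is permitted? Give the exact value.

T_s = v_R/a_R = (39/20)/(1/2) = 3.9000 s
robot in T_r: 1.9500·0.2500 = 0.4875 m
robot under decel: 1.9500²/(2·0.5000) = 3.8025 m
person approaches 0.6000·(0.2500+3.9000) = 2.4900 m
margins: 0.1200+0.0600+0.1000 = 0.2800 m
S_min ≈ 0.4875+3.8025+2.4900+0.2800  ⇒  S_min = 353/50 m

S_min = 353/50 m = 7.0600 m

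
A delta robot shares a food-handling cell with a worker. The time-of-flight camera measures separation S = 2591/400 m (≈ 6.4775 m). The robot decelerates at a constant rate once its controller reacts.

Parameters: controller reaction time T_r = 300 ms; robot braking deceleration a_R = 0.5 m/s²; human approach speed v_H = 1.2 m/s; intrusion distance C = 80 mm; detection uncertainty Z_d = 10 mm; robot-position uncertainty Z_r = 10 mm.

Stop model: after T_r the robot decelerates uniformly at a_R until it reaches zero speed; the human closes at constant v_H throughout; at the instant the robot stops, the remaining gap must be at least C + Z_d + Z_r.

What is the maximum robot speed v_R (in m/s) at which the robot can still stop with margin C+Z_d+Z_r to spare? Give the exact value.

v_R_max = 29/20 m/s = 1.4500 m/s

at the boundary: (1)·v² + (27/10)·v + (-2407/400) = 0
  disc = (27/10)² − 4·(1)·(-2407/400) = 784/25 ; √disc = 28/5
  v_R = (−(27/10) + 28/5) / (2·(1)) = 29/20 m/s
check:
braking lasts T_s = (29/20)/(1/2) = 2.9000 s
reaction-phase robot travel = 1.4500·0.3000 = 0.4350 m
robot under decel: 1.4500²/(2·0.5000) = 2.1025 m
human over T_r+T_s: 1.2000·(0.3000+2.9000) = 3.8400 m
residual clearance needed = 0.0800+0.0100+0.0100 = 0.1000 m
sum ≈ 0.4350+2.1025+3.8400+0.1000 ≈ 6.4775 m = S ✓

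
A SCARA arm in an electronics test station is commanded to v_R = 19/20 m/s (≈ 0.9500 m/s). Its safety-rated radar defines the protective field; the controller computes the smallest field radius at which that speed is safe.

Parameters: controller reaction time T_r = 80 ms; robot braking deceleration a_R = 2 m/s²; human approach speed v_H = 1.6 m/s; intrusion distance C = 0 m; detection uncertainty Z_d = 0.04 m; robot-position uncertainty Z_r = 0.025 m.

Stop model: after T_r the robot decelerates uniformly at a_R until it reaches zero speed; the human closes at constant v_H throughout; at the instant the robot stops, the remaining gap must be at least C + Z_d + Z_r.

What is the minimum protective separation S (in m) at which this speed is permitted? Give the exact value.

S_min = 10037/8000 m = 1.2546 m

stop time T_s = (19/20)/2 = 0.4750 s
robot in T_r: 0.9500·0.0800 = 0.0760 m
robot under decel: 0.9500²/(2·2.0000) = 0.2256 m
person approaches 1.6000·(0.0800+0.4750) = 0.8880 m
residual clearance needed = 0.0000+0.0400+0.0250 = 0.0650 m
S_min ≈ 0.0760+0.2256+0.8880+0.0650  ⇒  S_min = 10037/8000 m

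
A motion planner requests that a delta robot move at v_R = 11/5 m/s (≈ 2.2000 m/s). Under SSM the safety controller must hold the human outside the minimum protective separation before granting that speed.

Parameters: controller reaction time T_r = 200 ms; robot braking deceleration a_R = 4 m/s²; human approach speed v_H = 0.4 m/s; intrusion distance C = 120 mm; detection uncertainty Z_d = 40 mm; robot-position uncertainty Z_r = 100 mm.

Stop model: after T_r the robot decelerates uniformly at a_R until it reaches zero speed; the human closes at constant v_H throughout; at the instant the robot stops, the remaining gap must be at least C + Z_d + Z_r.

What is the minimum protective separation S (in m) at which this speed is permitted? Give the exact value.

braking lasts T_s = (11/5)/4 = 0.5500 s
robot in T_r: 2.2000·0.2000 = 0.4400 m
robot under decel: 2.2000²/(2·4.0000) = 0.6050 m
person approaches 0.4000·(0.2000+0.5500) = 0.3000 m
margins: 0.1200+0.0400+0.1000 = 0.2600 m
S_min ≈ 0.4400+0.6050+0.3000+0.2600  ⇒  S_min = 321/200 m

S_min = 321/200 m = 1.6050 m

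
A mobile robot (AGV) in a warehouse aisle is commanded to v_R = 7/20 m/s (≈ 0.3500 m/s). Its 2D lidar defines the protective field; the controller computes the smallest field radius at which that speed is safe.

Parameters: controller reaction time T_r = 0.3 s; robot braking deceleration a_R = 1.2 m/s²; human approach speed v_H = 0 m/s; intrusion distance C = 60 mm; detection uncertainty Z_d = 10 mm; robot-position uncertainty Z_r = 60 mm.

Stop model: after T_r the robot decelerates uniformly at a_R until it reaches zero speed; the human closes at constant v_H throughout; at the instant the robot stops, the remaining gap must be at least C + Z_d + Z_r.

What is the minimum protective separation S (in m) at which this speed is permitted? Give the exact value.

S_min = 1373/4800 m = 0.2860 m

stop time T_s = (7/20)/(6/5) = 0.2917 s
reaction-phase robot travel = 0.3500·0.3000 = 0.1050 m
braking distance = 0.3500²/(2·1.2000) = 0.0510 m
human over T_r+T_s: 0.0000·(0.3000+0.2917) = 0.0000 m
margins: 0.0600+0.0100+0.0600 = 0.1300 m
S_min ≈ 0.1050+0.0510+0.0000+0.1300  ⇒  S_min = 1373/4800 m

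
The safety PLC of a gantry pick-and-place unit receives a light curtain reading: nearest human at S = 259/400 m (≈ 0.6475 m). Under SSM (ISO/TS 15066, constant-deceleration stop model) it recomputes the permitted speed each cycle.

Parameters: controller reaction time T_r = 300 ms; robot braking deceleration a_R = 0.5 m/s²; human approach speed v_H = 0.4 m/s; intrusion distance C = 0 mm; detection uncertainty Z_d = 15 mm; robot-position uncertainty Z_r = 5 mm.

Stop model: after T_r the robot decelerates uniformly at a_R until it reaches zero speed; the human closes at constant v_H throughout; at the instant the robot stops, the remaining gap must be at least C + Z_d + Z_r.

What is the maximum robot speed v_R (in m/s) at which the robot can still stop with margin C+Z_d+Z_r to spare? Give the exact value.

v_R_max = 7/20 m/s = 0.3500 m/s

at the boundary: (1)·v² + (11/10)·v + (-203/400) = 0
  disc = (11/10)² − 4·(1)·(-203/400) = 81/25 ; √disc = 9/5
  v_R = (−(11/10) + 9/5) / (2·(1)) = 7/20 m/s
check:
T_s = v_R/a_R = (7/20)/(1/2) = 0.7000 s
reaction-phase robot travel = 0.3500·0.3000 = 0.1050 m
robot under decel: 0.3500²/(2·0.5000) = 0.1225 m
person approaches 0.4000·(0.3000+0.7000) = 0.4000 m
C+Z_d+Z_r = 0.0000+0.0150+0.0050 = 0.0200 m
sum ≈ 0.1050+0.1225+0.4000+0.0200 ≈ 0.6475 m = S ✓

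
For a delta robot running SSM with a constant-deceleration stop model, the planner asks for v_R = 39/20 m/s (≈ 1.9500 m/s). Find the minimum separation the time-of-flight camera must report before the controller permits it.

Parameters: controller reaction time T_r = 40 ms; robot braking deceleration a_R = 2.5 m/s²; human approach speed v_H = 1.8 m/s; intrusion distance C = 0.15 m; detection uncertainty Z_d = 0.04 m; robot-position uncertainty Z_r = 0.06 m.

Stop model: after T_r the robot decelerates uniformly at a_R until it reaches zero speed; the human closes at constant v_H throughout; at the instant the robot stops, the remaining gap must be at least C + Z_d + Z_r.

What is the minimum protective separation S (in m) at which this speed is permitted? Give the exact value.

S_min = 5129/2000 m = 2.5645 m

T_s = v_R/a_R = (39/20)/(5/2) = 0.7800 s
robot in T_r: 1.9500·0.0400 = 0.0780 m
robot covers 1.9500·0.7800 − ½·2.5000·0.7800² = 0.7605 m while stopping
person approaches 1.8000·(0.0400+0.7800) = 1.4760 m
C+Z_d+Z_r = 0.1500+0.0400+0.0600 = 0.2500 m
S_min ≈ 0.0780+0.7605+1.4760+0.2500  ⇒  S_min = 5129/2000 m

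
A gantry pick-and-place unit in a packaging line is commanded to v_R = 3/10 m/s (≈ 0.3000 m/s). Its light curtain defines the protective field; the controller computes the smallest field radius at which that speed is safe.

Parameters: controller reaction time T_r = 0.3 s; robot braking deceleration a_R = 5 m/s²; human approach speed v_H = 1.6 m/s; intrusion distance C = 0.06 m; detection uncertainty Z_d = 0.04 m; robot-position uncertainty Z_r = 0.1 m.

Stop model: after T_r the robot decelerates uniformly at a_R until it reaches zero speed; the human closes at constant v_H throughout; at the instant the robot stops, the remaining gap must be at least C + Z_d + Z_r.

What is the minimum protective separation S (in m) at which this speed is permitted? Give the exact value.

S_min = 7/8 m = 0.8750 m

braking lasts T_s = (3/10)/5 = 0.0600 s
robot in T_r: 0.3000·0.3000 = 0.0900 m
robot under decel: 0.3000²/(2·5.0000) = 0.0090 m
person approaches 1.6000·(0.3000+0.0600) = 0.5760 m
C+Z_d+Z_r = 0.0600+0.0400+0.1000 = 0.2000 m
S_min ≈ 0.0900+0.0090+0.5760+0.2000  ⇒  S_min = 7/8 m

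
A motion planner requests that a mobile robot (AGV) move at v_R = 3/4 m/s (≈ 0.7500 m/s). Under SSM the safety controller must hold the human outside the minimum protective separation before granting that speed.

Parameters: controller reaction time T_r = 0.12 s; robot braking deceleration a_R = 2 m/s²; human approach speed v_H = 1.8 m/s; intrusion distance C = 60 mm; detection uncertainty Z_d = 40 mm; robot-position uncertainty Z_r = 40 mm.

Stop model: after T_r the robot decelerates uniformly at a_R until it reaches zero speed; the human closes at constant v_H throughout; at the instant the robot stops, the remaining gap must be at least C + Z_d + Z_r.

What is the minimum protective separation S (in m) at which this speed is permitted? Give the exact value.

S_min = 10093/8000 m = 1.2616 m

T_s = v_R/a_R = (3/4)/2 = 0.3750 s
robot covers v_R·T_r = 0.7500·0.1200 = 0.0900 m before braking
braking distance = 0.7500²/(2·2.0000) = 0.1406 m
person approaches 1.8000·(0.1200+0.3750) = 0.8910 m
C+Z_d+Z_r = 0.0600+0.0400+0.0400 = 0.1400 m
S_min ≈ 0.0900+0.1406+0.8910+0.1400  ⇒  S_min = 10093/8000 m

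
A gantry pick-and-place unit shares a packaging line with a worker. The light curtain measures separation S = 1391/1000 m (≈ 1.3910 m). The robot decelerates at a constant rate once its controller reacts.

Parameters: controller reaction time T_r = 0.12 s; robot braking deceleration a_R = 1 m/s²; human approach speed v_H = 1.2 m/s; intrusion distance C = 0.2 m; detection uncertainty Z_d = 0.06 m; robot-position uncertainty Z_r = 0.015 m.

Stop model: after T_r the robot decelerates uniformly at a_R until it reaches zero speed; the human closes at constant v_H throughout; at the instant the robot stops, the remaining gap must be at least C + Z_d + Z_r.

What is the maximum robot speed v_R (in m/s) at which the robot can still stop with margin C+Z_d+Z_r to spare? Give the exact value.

at the boundary: (1/2)·v² + (33/25)·v + (-243/250) = 0
  disc = (33/25)² − 4·(1/2)·(-243/250) = 2304/625 ; √disc = 48/25
  v_R = (−(33/25) + 48/25) / (2·(1/2)) = 3/5 m/s
check:
braking lasts T_s = (3/5)/1 = 0.6000 s
robot covers v_R·T_r = 0.6000·0.1200 = 0.0720 m before braking
robot under decel: 0.6000²/(2·1.0000) = 0.1800 m
person approaches 1.2000·(0.1200+0.6000) = 0.8640 m
C+Z_d+Z_r = 0.2000+0.0600+0.0150 = 0.2750 m
sum ≈ 0.0720+0.1800+0.8640+0.2750 ≈ 1.3910 m = S ✓

v_R_max = 3/5 m/s = 0.6000 m/s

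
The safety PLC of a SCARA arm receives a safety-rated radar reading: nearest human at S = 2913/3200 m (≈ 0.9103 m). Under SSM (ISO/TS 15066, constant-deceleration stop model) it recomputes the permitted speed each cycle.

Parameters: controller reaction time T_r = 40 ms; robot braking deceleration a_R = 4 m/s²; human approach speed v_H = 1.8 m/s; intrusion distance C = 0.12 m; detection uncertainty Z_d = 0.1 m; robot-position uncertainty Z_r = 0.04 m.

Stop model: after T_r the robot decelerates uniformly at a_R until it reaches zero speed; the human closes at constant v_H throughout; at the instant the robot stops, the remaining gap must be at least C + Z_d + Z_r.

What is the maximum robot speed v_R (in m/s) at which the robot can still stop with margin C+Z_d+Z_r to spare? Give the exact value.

v_R_max = 19/20 m/s = 0.9500 m/s

quadratic (1/8)·v² + (49/100)·v + (-9253/16000) = 0
  disc = (49/100)² − 4·(1/8)·(-9253/16000) = 84681/160000 ; √disc = 291/400
  v_R = (−(49/100) + 291/400) / (2·(1/8)) = 19/20 m/s
check:
braking lasts T_s = (19/20)/4 = 0.2375 s
reaction-phase robot travel = 0.9500·0.0400 = 0.0380 m
robot covers 0.9500·0.2375 − ½·4.0000·0.2375² = 0.1128 m while stopping
person approaches 1.8000·(0.0400+0.2375) = 0.4995 m
margins: 0.1200+0.1000+0.0400 = 0.2600 m
sum ≈ 0.0380+0.1128+0.4995+0.2600 ≈ 0.9103 m = S ✓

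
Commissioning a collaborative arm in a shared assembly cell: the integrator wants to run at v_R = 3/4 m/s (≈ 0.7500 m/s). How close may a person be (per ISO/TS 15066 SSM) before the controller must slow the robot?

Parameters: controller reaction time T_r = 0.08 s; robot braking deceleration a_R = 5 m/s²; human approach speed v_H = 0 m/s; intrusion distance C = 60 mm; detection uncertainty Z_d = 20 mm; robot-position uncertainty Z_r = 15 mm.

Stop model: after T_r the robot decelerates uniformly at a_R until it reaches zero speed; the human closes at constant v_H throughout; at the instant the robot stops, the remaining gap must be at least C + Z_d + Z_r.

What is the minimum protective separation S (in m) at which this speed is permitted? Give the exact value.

S_min = 169/800 m = 0.2112 m

stop time T_s = (3/4)/5 = 0.1500 s
robot in T_r: 0.7500·0.0800 = 0.0600 m
robot under decel: 0.7500²/(2·5.0000) = 0.0563 m
human over T_r+T_s: 0.0000·(0.0800+0.1500) = 0.0000 m
residual clearance needed = 0.0600+0.0200+0.0150 = 0.0950 m
S_min ≈ 0.0600+0.0563+0.0000+0.0950  ⇒  S_min = 169/800 m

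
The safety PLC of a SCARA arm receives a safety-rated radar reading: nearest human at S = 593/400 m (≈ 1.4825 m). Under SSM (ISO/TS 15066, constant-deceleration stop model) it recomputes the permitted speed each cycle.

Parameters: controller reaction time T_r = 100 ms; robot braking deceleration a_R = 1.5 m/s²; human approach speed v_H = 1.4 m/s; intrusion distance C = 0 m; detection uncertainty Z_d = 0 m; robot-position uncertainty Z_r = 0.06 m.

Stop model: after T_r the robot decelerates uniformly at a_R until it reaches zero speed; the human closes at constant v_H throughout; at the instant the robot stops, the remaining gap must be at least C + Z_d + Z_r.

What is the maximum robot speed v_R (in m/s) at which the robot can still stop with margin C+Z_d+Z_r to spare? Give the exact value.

at the boundary: (1/3)·v² + (31/30)·v + (-513/400) = 0
  disc = (31/30)² − 4·(1/3)·(-513/400) = 25/9 ; √disc = 5/3
  v_R = (−(31/30) + 5/3) / (2·(1/3)) = 19/20 m/s
check:
stop time T_s = (19/20)/(3/2) = 0.6333 s
reaction-phase robot travel = 0.9500·0.1000 = 0.0950 m
robot under decel: 0.9500²/(2·1.5000) = 0.3008 m
human over T_r+T_s: 1.4000·(0.1000+0.6333) = 1.0267 m
C+Z_d+Z_r = 0.0000+0.0000+0.0600 = 0.0600 m
sum ≈ 0.0950+0.3008+1.0267+0.0600 ≈ 1.4825 m = S ✓

v_R_max = 19/20 m/s = 0.9500 m/s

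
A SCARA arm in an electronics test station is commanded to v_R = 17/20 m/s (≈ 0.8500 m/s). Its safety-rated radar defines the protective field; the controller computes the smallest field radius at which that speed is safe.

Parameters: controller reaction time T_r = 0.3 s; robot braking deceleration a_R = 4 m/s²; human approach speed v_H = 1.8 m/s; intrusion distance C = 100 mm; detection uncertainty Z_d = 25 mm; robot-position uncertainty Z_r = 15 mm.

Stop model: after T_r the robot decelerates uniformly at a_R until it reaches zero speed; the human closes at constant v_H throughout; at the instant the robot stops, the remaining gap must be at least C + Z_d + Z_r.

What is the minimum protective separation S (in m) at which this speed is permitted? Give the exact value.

stop time T_s = (17/20)/4 = 0.2125 s
reaction-phase robot travel = 0.8500·0.3000 = 0.2550 m
robot covers 0.8500·0.2125 − ½·4.0000·0.2125² = 0.0903 m while stopping
person approaches 1.8000·(0.3000+0.2125) = 0.9225 m
C+Z_d+Z_r = 0.1000+0.0250+0.0150 = 0.1400 m
S_min ≈ 0.2550+0.0903+0.9225+0.1400  ⇒  S_min = 901/640 m

S_min = 901/640 m = 1.4078 m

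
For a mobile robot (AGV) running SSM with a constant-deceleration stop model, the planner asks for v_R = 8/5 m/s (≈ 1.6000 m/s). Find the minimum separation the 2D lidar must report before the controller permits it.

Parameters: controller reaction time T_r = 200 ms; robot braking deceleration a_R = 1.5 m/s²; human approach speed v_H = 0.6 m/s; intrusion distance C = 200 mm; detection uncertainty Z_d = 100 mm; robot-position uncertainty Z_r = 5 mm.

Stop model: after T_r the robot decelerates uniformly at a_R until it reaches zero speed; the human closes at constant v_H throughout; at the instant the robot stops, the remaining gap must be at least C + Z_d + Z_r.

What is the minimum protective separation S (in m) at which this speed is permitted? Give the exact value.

stop time T_s = (8/5)/(3/2) = 1.0667 s
robot covers v_R·T_r = 1.6000·0.2000 = 0.3200 m before braking
braking distance = 1.6000²/(2·1.5000) = 0.8533 m
human closes 0.6000·1.2667 = 0.7600 m
residual clearance needed = 0.2000+0.1000+0.0050 = 0.3050 m
S_min ≈ 0.3200+0.8533+0.7600+0.3050  ⇒  S_min = 1343/600 m

S_min = 1343/600 m = 2.2383 m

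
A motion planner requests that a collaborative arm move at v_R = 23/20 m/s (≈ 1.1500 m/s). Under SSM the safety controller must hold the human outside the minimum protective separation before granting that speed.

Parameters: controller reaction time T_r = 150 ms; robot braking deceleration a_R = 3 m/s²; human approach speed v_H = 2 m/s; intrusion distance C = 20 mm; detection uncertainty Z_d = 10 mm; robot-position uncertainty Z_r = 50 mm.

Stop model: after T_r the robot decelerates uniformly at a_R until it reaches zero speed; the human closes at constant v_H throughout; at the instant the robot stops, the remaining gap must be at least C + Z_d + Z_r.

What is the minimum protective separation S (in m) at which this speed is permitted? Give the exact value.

S_min = 739/480 m = 1.5396 m

T_s = v_R/a_R = (23/20)/3 = 0.3833 s
reaction-phase robot travel = 1.1500·0.1500 = 0.1725 m
braking distance = 1.1500²/(2·3.0000) = 0.2204 m
human closes 2.0000·0.5333 = 1.0667 m
C+Z_d+Z_r = 0.0200+0.0100+0.0500 = 0.0800 m
S_min ≈ 0.1725+0.2204+1.0667+0.0800  ⇒  S_min = 739/480 m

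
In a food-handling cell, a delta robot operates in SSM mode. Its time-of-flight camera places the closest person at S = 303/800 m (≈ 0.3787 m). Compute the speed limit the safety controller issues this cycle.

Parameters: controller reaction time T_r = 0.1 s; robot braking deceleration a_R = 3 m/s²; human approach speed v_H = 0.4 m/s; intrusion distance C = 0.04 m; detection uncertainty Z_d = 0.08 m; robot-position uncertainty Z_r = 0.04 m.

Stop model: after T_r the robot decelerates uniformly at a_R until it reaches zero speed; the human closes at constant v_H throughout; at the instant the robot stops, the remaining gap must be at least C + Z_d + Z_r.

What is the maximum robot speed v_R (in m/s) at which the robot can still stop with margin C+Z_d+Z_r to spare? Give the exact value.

v_R_max = 11/20 m/s = 0.5500 m/s

quadratic (1/6)·v² + (7/30)·v + (-143/800) = 0
  disc = (7/30)² − 4·(1/6)·(-143/800) = 25/144 ; √disc = 5/12
  v_R = (−(7/30) + 5/12) / (2·(1/6)) = 11/20 m/s
check:
braking lasts T_s = (11/20)/3 = 0.1833 s
robot in T_r: 0.5500·0.1000 = 0.0550 m
robot under decel: 0.5500²/(2·3.0000) = 0.0504 m
human over T_r+T_s: 0.4000·(0.1000+0.1833) = 0.1133 m
C+Z_d+Z_r = 0.0400+0.0800+0.0400 = 0.1600 m
sum ≈ 0.0550+0.0504+0.1133+0.1600 ≈ 0.3787 m = S ✓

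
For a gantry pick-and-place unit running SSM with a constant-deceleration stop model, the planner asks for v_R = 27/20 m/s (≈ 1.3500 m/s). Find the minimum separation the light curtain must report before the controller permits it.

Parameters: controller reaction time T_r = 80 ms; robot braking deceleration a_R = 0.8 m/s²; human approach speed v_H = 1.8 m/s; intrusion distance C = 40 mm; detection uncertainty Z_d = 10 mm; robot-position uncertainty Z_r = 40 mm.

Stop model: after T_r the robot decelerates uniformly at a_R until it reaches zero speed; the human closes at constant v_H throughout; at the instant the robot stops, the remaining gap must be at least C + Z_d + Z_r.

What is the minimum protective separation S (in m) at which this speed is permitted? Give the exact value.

S_min = 72297/16000 m = 4.5186 m

braking lasts T_s = (27/20)/(4/5) = 1.6875 s
reaction-phase robot travel = 1.3500·0.0800 = 0.1080 m
robot covers 1.3500·1.6875 − ½·0.8000·1.6875² = 1.1391 m while stopping
person approaches 1.8000·(0.0800+1.6875) = 3.1815 m
margins: 0.0400+0.0100+0.0400 = 0.0900 m
S_min ≈ 0.1080+1.1391+3.1815+0.0900  ⇒  S_min = 72297/16000 m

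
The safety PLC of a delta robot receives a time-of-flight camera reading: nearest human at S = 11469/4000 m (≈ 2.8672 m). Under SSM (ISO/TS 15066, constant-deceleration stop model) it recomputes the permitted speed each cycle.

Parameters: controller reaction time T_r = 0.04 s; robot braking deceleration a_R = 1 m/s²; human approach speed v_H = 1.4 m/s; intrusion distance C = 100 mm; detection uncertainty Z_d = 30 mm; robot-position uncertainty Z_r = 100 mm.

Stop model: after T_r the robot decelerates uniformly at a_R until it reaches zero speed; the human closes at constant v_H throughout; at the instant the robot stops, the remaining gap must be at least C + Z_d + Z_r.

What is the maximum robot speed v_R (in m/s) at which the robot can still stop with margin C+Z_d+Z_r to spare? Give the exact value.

v_R_max = 5/4 m/s = 1.2500 m/s

collect terms ⇒ (1/2)·v_R² + (36/25)·v_R + (-413/160) = 0
  disc = (36/25)² − 4·(1/2)·(-413/160) = 72361/10000 ; √disc = 269/100
  v_R = (−(36/25) + 269/100) / (2·(1/2)) = 5/4 m/s
check:
braking lasts T_s = (5/4)/1 = 1.2500 s
robot covers v_R·T_r = 1.2500·0.0400 = 0.0500 m before braking
robot covers 1.2500·1.2500 − ½·1.0000·1.2500² = 0.7812 m while stopping
human over T_r+T_s: 1.4000·(0.0400+1.2500) = 1.8060 m
C+Z_d+Z_r = 0.1000+0.0300+0.1000 = 0.2300 m
sum ≈ 0.0500+0.7812+1.8060+0.2300 ≈ 2.8672 m = S ✓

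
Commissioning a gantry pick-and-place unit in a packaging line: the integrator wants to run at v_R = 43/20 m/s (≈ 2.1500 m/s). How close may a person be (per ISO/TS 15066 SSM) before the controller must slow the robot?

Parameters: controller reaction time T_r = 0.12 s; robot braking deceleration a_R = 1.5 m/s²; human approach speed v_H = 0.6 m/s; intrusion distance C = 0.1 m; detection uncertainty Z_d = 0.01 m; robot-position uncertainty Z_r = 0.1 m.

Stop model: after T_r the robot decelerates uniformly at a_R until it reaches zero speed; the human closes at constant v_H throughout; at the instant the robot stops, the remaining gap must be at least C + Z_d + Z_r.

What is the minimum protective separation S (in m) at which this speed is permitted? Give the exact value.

braking lasts T_s = (43/20)/(3/2) = 1.4333 s
reaction-phase robot travel = 2.1500·0.1200 = 0.2580 m
braking distance = 2.1500²/(2·1.5000) = 1.5408 m
human over T_r+T_s: 0.6000·(0.1200+1.4333) = 0.9320 m
margins: 0.1000+0.0100+0.1000 = 0.2100 m
S_min ≈ 0.2580+1.5408+0.9320+0.2100  ⇒  S_min = 3529/1200 m

S_min = 3529/1200 m = 2.9408 m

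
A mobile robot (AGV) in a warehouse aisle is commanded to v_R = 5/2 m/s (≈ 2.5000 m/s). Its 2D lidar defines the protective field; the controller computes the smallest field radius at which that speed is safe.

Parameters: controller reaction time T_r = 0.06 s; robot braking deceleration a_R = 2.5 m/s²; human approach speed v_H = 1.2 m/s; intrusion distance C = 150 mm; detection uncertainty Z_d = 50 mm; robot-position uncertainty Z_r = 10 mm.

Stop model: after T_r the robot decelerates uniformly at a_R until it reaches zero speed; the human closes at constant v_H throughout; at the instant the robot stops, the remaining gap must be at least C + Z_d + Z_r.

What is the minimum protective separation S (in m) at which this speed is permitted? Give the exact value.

S_min = 1441/500 m = 2.8820 m

T_s = v_R/a_R = (5/2)/(5/2) = 1.0000 s
robot covers v_R·T_r = 2.5000·0.0600 = 0.1500 m before braking
braking distance = 2.5000²/(2·2.5000) = 1.2500 m
human over T_r+T_s: 1.2000·(0.0600+1.0000) = 1.2720 m
C+Z_d+Z_r = 0.1500+0.0500+0.0100 = 0.2100 m
S_min ≈ 0.1500+1.2500+1.2720+0.2100  ⇒  S_min = 1441/500 m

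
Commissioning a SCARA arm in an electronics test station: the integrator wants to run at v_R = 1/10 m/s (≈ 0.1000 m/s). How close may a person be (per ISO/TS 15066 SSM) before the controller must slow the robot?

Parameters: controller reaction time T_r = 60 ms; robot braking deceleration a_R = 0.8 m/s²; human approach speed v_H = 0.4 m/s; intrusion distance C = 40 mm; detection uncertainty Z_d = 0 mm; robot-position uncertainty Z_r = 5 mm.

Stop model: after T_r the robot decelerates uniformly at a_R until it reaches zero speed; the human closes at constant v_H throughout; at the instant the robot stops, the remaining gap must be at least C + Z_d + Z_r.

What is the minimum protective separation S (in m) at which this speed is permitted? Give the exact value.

stop time T_s = (1/10)/(4/5) = 0.1250 s
robot in T_r: 0.1000·0.0600 = 0.0060 m
robot under decel: 0.1000²/(2·0.8000) = 0.0063 m
person approaches 0.4000·(0.0600+0.1250) = 0.0740 m
margins: 0.0400+0.0000+0.0050 = 0.0450 m
S_min ≈ 0.0060+0.0063+0.0740+0.0450  ⇒  S_min = 21/160 m

S_min = 21/160 m = 0.1313 m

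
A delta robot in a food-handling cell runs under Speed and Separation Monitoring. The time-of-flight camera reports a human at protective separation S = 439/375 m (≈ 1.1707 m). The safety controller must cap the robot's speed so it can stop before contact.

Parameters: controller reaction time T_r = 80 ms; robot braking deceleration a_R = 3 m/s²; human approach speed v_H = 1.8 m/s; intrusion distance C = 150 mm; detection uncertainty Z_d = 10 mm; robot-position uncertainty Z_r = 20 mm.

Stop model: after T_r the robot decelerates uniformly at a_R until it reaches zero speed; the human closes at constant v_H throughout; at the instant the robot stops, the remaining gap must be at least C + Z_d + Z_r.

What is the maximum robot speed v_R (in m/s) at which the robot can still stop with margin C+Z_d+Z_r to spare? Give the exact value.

v_R_max = 1 m/s = 1.0000 m/s

collect terms ⇒ (1/6)·v_R² + (17/25)·v_R + (-127/150) = 0
  disc = (17/25)² − 4·(1/6)·(-127/150) = 5776/5625 ; √disc = 76/75
  v_R = (−(17/25) + 76/75) / (2·(1/6)) = 1 m/s
check:
braking lasts T_s = 1/3 = 0.3333 s
reaction-phase robot travel = 1.0000·0.0800 = 0.0800 m
robot under decel: 1.0000²/(2·3.0000) = 0.1667 m
human closes 1.8000·0.4133 = 0.7440 m
margins: 0.1500+0.0100+0.0200 = 0.1800 m
sum ≈ 0.0800+0.1667+0.7440+0.1800 ≈ 1.1707 m = S ✓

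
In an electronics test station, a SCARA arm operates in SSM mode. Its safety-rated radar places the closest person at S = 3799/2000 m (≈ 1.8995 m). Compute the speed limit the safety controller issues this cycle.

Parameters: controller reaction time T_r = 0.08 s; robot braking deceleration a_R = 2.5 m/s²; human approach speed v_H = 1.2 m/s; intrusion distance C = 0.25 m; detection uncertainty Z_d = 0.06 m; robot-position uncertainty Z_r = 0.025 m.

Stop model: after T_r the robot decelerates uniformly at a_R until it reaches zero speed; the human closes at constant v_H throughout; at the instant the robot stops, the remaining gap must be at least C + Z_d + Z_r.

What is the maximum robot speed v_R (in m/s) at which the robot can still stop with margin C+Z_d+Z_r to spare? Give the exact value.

collect terms ⇒ (1/5)·v_R² + (14/25)·v_R + (-2937/2000) = 0
  disc = (14/25)² − 4·(1/5)·(-2937/2000) = 3721/2500 ; √disc = 61/50
  v_R = (−(14/25) + 61/50) / (2·(1/5)) = 33/20 m/s
check:
T_s = v_R/a_R = (33/20)/(5/2) = 0.6600 s
reaction-phase robot travel = 1.6500·0.0800 = 0.1320 m
robot under decel: 1.6500²/(2·2.5000) = 0.5445 m
human closes 1.2000·0.7400 = 0.8880 m
margins: 0.2500+0.0600+0.0250 = 0.3350 m
sum ≈ 0.1320+0.5445+0.8880+0.3350 ≈ 1.8995 m = S ✓

v_R_max = 33/20 m/s = 1.6500 m/s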